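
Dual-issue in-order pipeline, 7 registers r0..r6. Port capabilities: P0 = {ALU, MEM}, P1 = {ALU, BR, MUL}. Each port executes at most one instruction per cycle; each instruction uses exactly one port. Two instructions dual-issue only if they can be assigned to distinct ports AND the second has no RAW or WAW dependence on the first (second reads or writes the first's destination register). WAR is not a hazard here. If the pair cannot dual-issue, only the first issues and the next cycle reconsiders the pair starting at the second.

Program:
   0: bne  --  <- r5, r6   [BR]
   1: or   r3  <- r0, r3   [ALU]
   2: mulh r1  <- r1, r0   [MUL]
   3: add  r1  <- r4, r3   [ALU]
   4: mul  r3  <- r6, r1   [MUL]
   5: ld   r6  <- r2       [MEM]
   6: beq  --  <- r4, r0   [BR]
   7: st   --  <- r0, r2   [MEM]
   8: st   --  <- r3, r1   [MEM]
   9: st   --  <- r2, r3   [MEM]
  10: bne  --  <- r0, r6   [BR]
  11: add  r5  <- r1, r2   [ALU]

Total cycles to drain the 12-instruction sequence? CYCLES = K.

  cy0 -> i0/i1 (bne;or) dual
  cy1 -> i2 (mulh) WAW r1
  cy2 -> i3 (add) RAW r1
  cy3 -> i4/i5 (mul;ld) dual
  cy4 -> i6/i7 (beq;st) dual
  cy5 -> i8 (st) no-port MEM/MEM
  cy6 -> i9/i10 (st;bne) dual
  cy7 -> i11 (add) tail

CYCLES = 8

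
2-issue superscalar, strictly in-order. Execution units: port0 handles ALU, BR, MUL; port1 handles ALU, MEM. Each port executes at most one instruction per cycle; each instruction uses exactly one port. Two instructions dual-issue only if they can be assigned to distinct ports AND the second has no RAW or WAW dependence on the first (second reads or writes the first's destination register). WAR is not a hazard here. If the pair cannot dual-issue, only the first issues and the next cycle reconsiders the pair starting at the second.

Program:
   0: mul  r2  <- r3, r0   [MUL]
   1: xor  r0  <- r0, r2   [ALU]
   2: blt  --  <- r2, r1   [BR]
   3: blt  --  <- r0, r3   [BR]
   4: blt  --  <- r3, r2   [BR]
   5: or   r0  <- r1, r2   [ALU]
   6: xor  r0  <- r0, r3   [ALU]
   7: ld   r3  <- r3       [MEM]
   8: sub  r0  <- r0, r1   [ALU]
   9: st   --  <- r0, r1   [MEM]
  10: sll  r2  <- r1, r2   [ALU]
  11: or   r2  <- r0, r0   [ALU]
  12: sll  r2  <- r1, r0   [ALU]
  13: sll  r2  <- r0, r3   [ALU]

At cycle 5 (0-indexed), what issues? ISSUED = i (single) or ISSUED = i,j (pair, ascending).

[0] i0  mul.MUL  -- RAW r2
[1] i1+i2  xor.ALU+blt.BR  -- 2-wide
[2] i3  blt.BR  -- no-port BR/BR
[3] i4+i5  blt.BR+or.ALU  -- 2-wide
[4] i6+i7  xor.ALU+ld.MEM  -- 2-wide
[5] i8  sub.ALU  -- RAW r0
[6] i9+i10  st.MEM+sll.ALU  -- 2-wide
[7] i11  or.ALU  -- WAW r2
[8] i12  sll.ALU  -- WAW r2
[9] i13  sll.ALU  -- tail

ISSUED = 8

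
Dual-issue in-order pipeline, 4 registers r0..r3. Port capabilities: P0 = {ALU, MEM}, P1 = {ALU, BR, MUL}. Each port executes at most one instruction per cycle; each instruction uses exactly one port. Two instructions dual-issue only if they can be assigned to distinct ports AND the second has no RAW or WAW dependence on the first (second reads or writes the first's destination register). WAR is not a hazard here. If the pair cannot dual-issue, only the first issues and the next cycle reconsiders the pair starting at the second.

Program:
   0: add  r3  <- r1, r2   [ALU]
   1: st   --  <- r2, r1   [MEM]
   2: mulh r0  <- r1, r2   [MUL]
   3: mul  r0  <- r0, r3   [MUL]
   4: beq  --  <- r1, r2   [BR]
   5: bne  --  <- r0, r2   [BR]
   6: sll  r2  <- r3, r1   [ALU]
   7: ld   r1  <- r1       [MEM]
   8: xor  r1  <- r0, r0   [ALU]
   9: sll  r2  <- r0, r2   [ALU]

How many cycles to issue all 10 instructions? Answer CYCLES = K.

#0 head=0: add.ALU+st.MEM i0,i1 2-wide
#1 head=2: mulh.MUL i2 no-port MUL/MUL
#2 head=3: mul.MUL i3 no-port MUL/BR
#3 head=4: beq.BR i4 no-port BR/BR
#4 head=5: bne.BR+sll.ALU i5,i6 2-wide
#5 head=7: ld.MEM i7 WAW r1
#6 head=8: xor.ALU+sll.ALU i8,i9 2-wide

CYCLES = 7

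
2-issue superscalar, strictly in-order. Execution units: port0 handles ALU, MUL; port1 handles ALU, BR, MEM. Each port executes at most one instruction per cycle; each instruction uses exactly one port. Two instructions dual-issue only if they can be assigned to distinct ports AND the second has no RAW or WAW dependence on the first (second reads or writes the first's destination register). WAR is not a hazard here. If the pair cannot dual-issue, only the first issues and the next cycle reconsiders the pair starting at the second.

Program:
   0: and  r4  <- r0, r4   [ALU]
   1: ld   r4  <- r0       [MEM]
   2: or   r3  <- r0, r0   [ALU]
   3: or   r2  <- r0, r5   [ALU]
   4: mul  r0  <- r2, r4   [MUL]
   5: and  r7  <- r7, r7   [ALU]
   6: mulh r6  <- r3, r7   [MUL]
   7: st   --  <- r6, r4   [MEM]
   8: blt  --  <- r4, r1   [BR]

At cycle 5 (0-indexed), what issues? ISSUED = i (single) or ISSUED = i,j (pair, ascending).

  cy0 -> i0 (and) WAW r4
  cy1 -> i1/i2 (ld or) pair
  cy2 -> i3 (or) RAW r2
  cy3 -> i4/i5 (mul and) pair
  cy4 -> i6 (mulh) RAW r6
  cy5 -> i7 (st) no-port MEM/BR
  cy6 -> i8 (blt) tail

ISSUED = 7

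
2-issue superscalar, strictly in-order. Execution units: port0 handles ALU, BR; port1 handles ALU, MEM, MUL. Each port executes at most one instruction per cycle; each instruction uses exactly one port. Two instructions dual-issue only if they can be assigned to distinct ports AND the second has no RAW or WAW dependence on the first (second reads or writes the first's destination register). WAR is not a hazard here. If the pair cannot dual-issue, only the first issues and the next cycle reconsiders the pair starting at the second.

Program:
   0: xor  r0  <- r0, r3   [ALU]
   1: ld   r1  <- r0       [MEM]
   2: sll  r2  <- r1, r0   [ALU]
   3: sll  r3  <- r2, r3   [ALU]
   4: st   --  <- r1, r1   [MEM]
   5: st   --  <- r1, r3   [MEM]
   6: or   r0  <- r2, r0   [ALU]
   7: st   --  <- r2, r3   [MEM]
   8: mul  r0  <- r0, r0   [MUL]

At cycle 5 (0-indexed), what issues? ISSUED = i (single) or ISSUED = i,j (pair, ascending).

ISSUED = 7

t=0 i0:xor ; RAW r0
t=1 i1:ld ; RAW r1
t=2 i2:sll ; RAW r2
t=3 i3/i4:sll st ; pair
t=4 i5/i6:st or ; pair
t=5 i7:st ; no-port MEM/MUL
t=6 i8:mul ; tail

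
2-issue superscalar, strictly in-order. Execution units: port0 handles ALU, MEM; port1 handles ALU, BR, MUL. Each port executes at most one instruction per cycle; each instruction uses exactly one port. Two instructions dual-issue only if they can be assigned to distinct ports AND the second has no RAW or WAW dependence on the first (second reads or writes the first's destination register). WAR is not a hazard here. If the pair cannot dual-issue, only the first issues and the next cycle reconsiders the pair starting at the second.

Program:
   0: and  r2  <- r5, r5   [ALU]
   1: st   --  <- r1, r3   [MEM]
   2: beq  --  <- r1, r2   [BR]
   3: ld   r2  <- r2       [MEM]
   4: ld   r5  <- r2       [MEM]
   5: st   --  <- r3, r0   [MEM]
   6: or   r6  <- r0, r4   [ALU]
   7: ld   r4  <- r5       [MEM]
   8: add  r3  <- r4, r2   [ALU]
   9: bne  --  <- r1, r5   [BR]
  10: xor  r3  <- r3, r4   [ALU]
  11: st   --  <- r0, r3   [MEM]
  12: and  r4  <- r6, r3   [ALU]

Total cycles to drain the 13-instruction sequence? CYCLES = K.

#0 head=0: and.ALU;st.MEM i0+i1 dual
#1 head=2: beq.BR;ld.MEM i2+i3 dual
#2 head=4: ld.MEM i4 no-port MEM/MEM
#3 head=5: st.MEM;or.ALU i5+i6 dual
#4 head=7: ld.MEM i7 RAW r4
#5 head=8: add.ALU;bne.BR i8+i9 dual
#6 head=10: xor.ALU i10 RAW r3
#7 head=11: st.MEM;and.ALU i11+i12 dual

CYCLES = 8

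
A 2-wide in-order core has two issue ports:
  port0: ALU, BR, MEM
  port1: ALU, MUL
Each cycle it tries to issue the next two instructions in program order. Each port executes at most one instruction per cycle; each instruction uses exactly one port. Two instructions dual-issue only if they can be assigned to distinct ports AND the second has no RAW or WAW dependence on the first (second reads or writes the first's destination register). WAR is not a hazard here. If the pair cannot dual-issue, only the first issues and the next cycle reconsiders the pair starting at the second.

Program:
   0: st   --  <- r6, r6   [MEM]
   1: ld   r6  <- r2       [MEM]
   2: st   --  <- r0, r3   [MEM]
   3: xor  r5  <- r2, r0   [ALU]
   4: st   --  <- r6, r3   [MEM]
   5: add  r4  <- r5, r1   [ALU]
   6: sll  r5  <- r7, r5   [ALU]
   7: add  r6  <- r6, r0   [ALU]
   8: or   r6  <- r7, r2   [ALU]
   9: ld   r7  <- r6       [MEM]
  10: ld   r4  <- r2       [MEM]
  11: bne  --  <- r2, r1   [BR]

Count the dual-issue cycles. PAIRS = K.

[0] i0  st  -- no-port MEM/MEM
[1] i1  ld  -- no-port MEM/MEM
[2] i2,i3  st/xor  -- 2-wide
[3] i4,i5  st/add  -- 2-wide
[4] i6,i7  sll/add  -- 2-wide
[5] i8  or  -- RAW r6
[6] i9  ld  -- no-port MEM/MEM
[7] i10  ld  -- no-port MEM/BR
[8] i11  bne  -- tail

PAIRS = 3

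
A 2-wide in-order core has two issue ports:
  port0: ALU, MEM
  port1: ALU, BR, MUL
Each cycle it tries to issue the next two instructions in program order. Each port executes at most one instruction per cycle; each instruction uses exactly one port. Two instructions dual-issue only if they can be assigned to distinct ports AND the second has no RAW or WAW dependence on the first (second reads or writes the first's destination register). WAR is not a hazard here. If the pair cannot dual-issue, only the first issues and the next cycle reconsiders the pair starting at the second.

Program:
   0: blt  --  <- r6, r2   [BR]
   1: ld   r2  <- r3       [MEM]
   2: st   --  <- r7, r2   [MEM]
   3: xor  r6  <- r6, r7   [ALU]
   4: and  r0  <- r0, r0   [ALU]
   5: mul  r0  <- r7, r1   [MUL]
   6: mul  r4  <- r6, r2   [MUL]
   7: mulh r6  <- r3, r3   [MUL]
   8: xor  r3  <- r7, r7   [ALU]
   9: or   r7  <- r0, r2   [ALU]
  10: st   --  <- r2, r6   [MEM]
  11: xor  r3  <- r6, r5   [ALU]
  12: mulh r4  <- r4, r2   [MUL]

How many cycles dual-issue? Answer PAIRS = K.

[0] i0&i1  blt.BR/ld.MEM  -- pair
[1] i2&i3  st.MEM/xor.ALU  -- pair
[2] i4  and.ALU  -- WAW r0
[3] i5  mul.MUL  -- no-port MUL/MUL
[4] i6  mul.MUL  -- no-port MUL/MUL
[5] i7&i8  mulh.MUL/xor.ALU  -- pair
[6] i9&i10  or.ALU/st.MEM  -- pair
[7] i11&i12  xor.ALU/mulh.MUL  -- pair

PAIRS = 5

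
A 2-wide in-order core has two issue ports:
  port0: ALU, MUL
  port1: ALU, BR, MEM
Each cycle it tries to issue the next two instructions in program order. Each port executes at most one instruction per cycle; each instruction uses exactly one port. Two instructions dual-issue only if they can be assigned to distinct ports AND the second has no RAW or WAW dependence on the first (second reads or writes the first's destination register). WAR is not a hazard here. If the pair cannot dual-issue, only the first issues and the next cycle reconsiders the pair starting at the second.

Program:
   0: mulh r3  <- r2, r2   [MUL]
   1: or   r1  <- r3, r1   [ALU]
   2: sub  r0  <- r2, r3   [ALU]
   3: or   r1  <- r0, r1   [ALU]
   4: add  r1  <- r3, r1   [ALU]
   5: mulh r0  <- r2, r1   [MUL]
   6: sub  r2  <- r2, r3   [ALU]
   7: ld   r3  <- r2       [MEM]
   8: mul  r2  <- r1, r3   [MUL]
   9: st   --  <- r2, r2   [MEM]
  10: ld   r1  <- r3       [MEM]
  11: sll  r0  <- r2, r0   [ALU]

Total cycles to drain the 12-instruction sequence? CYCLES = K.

[0] i0  mulh.MUL  -- RAW r3
[1] i1&i2  or.ALU sub.ALU  -- pair
[2] i3  or.ALU  -- RAW+WAW r1
[3] i4  add.ALU  -- RAW r1
[4] i5&i6  mulh.MUL sub.ALU  -- pair
[5] i7  ld.MEM  -- RAW r3
[6] i8  mul.MUL  -- RAW r2
[7] i9  st.MEM  -- no-port MEM/MEM
[8] i10&i11  ld.MEM sll.ALU  -- pair

CYCLES = 9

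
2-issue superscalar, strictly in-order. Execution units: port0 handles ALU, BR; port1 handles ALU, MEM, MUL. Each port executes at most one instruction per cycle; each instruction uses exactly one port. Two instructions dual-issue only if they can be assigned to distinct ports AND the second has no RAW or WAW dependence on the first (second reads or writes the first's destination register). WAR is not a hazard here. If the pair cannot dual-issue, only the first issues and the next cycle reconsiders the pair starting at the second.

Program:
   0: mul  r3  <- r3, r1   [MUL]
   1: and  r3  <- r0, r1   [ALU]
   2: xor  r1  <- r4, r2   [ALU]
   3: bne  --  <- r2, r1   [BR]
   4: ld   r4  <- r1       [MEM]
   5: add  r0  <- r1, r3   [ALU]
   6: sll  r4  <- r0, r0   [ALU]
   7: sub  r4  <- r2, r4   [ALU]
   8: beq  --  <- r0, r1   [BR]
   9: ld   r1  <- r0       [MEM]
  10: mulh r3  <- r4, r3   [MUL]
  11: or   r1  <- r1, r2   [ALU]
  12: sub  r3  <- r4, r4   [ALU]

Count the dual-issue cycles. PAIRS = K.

PAIRS = 4

[0] i0  mul  -- WAW r3
[1] i1&i2  and/xor  -- 2-wide
[2] i3&i4  bne/ld  -- 2-wide
[3] i5  add  -- RAW r0
[4] i6  sll  -- RAW+WAW r4
[5] i7&i8  sub/beq  -- 2-wide
[6] i9  ld  -- no-port MEM/MUL
[7] i10&i11  mulh/or  -- 2-wide
[8] i12  sub  -- tail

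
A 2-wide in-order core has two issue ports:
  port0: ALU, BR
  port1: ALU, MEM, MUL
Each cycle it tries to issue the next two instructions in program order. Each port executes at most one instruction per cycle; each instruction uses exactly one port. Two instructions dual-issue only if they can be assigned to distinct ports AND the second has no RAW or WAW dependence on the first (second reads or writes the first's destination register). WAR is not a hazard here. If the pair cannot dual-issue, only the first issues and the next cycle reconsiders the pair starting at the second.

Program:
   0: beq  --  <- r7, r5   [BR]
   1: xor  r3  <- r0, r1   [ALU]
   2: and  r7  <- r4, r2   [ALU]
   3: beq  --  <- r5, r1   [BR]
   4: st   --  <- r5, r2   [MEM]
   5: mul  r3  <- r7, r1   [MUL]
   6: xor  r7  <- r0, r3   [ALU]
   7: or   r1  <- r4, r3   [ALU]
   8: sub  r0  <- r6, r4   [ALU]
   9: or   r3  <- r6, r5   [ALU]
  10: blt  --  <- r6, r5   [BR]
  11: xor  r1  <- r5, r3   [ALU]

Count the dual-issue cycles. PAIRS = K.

[0] i0+i1  beq/xor  -- dual
[1] i2+i3  and/beq  -- dual
[2] i4  st  -- no-port MEM/MUL
[3] i5  mul  -- RAW r3
[4] i6+i7  xor/or  -- dual
[5] i8+i9  sub/or  -- dual
[6] i10+i11  blt/xor  -- dual

PAIRS = 5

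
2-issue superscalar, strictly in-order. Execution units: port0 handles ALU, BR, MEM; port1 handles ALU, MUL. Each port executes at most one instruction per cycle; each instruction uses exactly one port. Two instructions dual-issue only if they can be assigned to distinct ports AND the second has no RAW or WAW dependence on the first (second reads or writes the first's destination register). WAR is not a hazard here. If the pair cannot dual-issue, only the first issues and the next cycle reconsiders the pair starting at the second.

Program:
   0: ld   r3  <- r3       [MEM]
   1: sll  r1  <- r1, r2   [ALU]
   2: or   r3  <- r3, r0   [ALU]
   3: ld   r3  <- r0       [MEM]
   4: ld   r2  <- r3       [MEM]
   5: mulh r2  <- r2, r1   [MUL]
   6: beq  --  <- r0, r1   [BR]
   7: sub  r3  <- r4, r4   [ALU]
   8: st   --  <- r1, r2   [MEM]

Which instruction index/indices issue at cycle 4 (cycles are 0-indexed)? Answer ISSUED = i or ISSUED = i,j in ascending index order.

c0: i0,i1 ld.MEM/sll.ALU  pair
c1: i2 or.ALU  WAW r3
c2: i3 ld.MEM  no-port MEM/MEM
c3: i4 ld.MEM  RAW+WAW r2
c4: i5,i6 mulh.MUL/beq.BR  pair
c5: i7,i8 sub.ALU/st.MEM  pair

ISSUED = 5,6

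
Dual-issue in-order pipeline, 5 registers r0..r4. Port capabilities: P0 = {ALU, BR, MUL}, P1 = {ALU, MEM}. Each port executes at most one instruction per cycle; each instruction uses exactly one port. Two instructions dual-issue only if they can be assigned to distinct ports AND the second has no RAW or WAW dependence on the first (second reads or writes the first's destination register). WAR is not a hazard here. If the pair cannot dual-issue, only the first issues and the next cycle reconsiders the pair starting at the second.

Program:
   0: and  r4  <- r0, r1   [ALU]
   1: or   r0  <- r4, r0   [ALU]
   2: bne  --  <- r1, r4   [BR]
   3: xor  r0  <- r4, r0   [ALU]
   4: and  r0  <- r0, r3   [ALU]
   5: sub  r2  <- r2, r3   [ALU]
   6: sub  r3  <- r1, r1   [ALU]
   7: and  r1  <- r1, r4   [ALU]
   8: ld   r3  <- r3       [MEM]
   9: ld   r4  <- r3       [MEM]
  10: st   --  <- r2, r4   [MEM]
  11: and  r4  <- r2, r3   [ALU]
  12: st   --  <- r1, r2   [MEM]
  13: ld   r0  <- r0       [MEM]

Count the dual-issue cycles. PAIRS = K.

PAIRS = 4

#0 head=0: and i0 RAW r4
#1 head=1: or+bne i1+i2 dual
#2 head=3: xor i3 RAW+WAW r0
#3 head=4: and+sub i4+i5 dual
#4 head=6: sub+and i6+i7 dual
#5 head=8: ld i8 no-port MEM/MEM
#6 head=9: ld i9 no-port MEM/MEM
#7 head=10: st+and i10+i11 dual
#8 head=12: st i12 no-port MEM/MEM
#9 head=13: ld i13 tail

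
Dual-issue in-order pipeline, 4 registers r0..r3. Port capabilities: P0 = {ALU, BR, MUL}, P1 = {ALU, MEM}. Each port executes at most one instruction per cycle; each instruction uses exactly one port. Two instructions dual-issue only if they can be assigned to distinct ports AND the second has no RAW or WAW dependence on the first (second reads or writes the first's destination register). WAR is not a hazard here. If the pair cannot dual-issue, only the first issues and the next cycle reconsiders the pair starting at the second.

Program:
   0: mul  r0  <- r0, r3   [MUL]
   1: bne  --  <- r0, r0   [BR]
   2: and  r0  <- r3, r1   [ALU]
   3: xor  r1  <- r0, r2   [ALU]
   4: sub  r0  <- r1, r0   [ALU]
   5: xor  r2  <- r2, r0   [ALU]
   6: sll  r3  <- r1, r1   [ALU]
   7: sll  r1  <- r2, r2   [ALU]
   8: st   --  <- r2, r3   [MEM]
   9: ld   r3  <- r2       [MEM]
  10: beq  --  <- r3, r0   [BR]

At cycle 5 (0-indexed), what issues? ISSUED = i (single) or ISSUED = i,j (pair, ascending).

[0] i0  mul  -- no-port MUL/BR
[1] i1&i2  bne;and  -- 2-wide
[2] i3  xor  -- RAW r1
[3] i4  sub  -- RAW r0
[4] i5&i6  xor;sll  -- 2-wide
[5] i7&i8  sll;st  -- 2-wide
[6] i9  ld  -- RAW r3
[7] i10  beq  -- tail

ISSUED = 7,8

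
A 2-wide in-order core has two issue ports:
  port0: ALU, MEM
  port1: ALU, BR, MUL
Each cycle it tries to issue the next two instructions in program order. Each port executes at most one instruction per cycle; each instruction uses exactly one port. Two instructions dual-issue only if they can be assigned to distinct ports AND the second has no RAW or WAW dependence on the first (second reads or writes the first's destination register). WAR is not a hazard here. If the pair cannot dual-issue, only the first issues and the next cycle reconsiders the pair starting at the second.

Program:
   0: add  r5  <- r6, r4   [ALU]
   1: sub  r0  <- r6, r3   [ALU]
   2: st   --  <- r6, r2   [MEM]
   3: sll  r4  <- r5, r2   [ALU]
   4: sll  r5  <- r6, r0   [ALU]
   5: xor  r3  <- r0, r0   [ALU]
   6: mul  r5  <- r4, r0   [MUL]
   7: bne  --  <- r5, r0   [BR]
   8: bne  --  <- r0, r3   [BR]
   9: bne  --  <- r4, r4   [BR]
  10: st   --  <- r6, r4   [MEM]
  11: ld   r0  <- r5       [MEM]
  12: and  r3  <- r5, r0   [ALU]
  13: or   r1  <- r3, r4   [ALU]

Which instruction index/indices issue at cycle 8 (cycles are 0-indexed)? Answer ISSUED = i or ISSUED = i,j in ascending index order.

0. add.ALU;sub.ALU @i0/i1  | dual
1. st.MEM;sll.ALU @i2/i3  | dual
2. sll.ALU;xor.ALU @i4/i5  | dual
3. mul.MUL @i6  | no-port MUL/BR
4. bne.BR @i7  | no-port BR/BR
5. bne.BR @i8  | no-port BR/BR
6. bne.BR;st.MEM @i9/i10  | dual
7. ld.MEM @i11  | RAW r0
8. and.ALU @i12  | RAW r3
9. or.ALU @i13  | tail

ISSUED = 12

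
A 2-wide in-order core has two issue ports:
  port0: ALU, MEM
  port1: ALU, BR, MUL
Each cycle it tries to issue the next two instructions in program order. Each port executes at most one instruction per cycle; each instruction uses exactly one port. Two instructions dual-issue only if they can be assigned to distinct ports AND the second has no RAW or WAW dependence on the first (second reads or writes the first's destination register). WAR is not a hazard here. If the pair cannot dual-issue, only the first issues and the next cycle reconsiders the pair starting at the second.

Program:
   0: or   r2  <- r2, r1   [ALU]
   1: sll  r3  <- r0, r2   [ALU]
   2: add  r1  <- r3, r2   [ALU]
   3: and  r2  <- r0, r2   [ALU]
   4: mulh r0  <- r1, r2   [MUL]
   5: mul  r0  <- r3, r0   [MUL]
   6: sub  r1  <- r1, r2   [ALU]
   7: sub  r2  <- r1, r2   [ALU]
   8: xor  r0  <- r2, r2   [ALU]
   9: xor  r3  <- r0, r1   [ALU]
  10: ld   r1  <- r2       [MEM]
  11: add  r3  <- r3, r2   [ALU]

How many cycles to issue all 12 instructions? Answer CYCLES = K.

CYCLES = 9

[0] i0  or.ALU  -- RAW r2
[1] i1  sll.ALU  -- RAW r3
[2] i2/i3  add.ALU+and.ALU  -- dual
[3] i4  mulh.MUL  -- no-port MUL/MUL
[4] i5/i6  mul.MUL+sub.ALU  -- dual
[5] i7  sub.ALU  -- RAW r2
[6] i8  xor.ALU  -- RAW r0
[7] i9/i10  xor.ALU+ld.MEM  -- dual
[8] i11  add.ALU  -- tail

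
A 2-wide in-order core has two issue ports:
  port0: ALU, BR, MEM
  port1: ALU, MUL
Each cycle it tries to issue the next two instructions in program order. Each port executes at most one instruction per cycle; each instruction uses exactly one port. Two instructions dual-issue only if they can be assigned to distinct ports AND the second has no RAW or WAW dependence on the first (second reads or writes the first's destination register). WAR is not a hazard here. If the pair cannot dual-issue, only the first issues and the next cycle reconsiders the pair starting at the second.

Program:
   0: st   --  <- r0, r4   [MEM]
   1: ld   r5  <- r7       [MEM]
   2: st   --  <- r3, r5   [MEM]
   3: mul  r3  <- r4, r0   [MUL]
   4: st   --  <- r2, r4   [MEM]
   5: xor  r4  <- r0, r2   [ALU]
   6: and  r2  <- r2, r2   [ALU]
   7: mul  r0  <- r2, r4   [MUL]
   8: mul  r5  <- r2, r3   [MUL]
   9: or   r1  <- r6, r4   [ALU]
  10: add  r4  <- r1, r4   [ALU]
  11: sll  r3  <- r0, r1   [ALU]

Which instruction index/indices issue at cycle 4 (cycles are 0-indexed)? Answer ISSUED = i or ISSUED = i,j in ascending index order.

#0 head=0: st i0 no-port MEM/MEM
#1 head=1: ld i1 no-port MEM/MEM
#2 head=2: st/mul i2&i3 2-wide
#3 head=4: st/xor i4&i5 2-wide
#4 head=6: and i6 RAW r2
#5 head=7: mul i7 no-port MUL/MUL
#6 head=8: mul/or i8&i9 2-wide
#7 head=10: add/sll i10&i11 2-wide

ISSUED = 6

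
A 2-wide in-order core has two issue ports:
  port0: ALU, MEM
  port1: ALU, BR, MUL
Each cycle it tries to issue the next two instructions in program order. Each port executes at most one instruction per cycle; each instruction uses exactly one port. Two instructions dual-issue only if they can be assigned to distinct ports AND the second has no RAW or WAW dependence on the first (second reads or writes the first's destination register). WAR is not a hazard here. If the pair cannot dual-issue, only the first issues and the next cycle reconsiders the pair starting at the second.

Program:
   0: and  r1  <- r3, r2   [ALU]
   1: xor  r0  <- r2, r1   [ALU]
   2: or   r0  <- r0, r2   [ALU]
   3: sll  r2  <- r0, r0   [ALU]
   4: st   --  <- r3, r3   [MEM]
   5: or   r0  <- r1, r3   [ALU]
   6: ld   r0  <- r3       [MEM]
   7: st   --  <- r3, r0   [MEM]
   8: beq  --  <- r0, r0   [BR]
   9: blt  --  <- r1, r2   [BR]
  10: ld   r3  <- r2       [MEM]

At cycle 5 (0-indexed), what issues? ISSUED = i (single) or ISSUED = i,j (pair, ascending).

[0] i0  and  -- RAW r1
[1] i1  xor  -- RAW+WAW r0
[2] i2  or  -- RAW r0
[3] i3,i4  sll+st  -- dual
[4] i5  or  -- WAW r0
[5] i6  ld  -- no-port MEM/MEM
[6] i7,i8  st+beq  -- dual
[7] i9,i10  blt+ld  -- dual

ISSUED = 6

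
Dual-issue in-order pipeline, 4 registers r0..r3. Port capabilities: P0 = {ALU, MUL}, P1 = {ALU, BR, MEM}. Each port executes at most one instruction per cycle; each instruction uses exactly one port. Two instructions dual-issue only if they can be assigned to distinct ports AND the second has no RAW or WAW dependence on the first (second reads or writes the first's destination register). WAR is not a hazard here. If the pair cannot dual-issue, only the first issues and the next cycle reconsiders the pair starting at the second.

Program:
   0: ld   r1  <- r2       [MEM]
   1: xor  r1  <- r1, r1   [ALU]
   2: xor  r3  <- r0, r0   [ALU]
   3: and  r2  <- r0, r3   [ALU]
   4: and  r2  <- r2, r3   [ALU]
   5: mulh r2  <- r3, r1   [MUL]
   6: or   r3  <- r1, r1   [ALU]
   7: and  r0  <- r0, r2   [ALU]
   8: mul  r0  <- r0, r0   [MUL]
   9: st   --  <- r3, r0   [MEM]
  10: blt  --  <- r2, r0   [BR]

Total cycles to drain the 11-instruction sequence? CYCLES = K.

CYCLES = 9

0. ld.MEM @i0  | RAW+WAW r1
1. xor.ALU/xor.ALU @i1+i2  | pair
2. and.ALU @i3  | RAW+WAW r2
3. and.ALU @i4  | WAW r2
4. mulh.MUL/or.ALU @i5+i6  | pair
5. and.ALU @i7  | RAW+WAW r0
6. mul.MUL @i8  | RAW r0
7. st.MEM @i9  | no-port MEM/BR
8. blt.BR @i10  | tail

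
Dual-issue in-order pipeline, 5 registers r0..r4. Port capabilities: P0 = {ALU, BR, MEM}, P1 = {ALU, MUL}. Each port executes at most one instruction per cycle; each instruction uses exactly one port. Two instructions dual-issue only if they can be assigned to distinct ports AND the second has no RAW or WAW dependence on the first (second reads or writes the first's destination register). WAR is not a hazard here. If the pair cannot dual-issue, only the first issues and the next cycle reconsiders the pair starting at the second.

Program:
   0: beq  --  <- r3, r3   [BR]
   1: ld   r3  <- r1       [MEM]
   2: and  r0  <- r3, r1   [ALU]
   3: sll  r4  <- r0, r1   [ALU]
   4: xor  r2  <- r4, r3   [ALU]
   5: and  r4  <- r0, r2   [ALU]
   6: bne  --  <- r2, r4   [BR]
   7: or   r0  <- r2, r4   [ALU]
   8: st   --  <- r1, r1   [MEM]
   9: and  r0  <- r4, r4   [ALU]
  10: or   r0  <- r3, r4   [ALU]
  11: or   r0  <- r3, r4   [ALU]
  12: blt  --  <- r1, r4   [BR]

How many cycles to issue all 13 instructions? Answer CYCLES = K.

t=0 i0:beq ; no-port BR/MEM
t=1 i1:ld ; RAW r3
t=2 i2:and ; RAW r0
t=3 i3:sll ; RAW r4
t=4 i4:xor ; RAW r2
t=5 i5:and ; RAW r4
t=6 i6/i7:bne/or ; 2-wide
t=7 i8/i9:st/and ; 2-wide
t=8 i10:or ; WAW r0
t=9 i11/i12:or/blt ; 2-wide

CYCLES = 10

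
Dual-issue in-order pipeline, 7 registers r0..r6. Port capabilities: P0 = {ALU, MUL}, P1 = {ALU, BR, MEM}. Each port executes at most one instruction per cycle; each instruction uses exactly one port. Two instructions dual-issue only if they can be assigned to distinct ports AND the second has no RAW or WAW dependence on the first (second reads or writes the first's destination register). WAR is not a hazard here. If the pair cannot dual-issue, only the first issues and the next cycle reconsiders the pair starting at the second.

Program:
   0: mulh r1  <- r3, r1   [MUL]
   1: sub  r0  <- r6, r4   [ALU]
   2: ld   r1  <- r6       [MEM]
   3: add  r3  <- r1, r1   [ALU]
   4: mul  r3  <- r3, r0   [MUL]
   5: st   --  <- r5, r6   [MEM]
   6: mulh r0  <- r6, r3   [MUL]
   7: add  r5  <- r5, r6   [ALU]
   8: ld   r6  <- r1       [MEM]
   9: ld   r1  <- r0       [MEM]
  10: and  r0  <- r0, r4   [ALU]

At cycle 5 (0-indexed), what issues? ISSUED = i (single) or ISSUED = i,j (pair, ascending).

[0] i0/i1  mulh.MUL sub.ALU  -- dual
[1] i2  ld.MEM  -- RAW r1
[2] i3  add.ALU  -- RAW+WAW r3
[3] i4/i5  mul.MUL st.MEM  -- dual
[4] i6/i7  mulh.MUL add.ALU  -- dual
[5] i8  ld.MEM  -- no-port MEM/MEM
[6] i9/i10  ld.MEM and.ALU  -- dual

ISSUED = 8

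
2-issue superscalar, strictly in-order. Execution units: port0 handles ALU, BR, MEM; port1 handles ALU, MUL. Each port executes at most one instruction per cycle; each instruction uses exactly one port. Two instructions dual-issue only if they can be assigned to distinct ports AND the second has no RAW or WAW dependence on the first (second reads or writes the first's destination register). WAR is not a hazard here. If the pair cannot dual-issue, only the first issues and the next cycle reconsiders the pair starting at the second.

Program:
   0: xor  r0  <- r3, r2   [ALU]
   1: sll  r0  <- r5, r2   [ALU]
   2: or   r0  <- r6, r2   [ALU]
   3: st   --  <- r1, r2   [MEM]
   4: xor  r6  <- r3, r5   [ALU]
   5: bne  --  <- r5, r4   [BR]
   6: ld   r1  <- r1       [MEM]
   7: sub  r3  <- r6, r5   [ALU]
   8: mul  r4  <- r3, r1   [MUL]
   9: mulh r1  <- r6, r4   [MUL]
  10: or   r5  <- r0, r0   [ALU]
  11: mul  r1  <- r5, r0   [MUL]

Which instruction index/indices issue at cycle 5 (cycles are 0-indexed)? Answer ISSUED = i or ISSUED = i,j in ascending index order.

ISSUED = 8

#0 head=0: xor.ALU i0 WAW r0
#1 head=1: sll.ALU i1 WAW r0
#2 head=2: or.ALU;st.MEM i2+i3 2-wide
#3 head=4: xor.ALU;bne.BR i4+i5 2-wide
#4 head=6: ld.MEM;sub.ALU i6+i7 2-wide
#5 head=8: mul.MUL i8 no-port MUL/MUL
#6 head=9: mulh.MUL;or.ALU i9+i10 2-wide
#7 head=11: mul.MUL i11 tail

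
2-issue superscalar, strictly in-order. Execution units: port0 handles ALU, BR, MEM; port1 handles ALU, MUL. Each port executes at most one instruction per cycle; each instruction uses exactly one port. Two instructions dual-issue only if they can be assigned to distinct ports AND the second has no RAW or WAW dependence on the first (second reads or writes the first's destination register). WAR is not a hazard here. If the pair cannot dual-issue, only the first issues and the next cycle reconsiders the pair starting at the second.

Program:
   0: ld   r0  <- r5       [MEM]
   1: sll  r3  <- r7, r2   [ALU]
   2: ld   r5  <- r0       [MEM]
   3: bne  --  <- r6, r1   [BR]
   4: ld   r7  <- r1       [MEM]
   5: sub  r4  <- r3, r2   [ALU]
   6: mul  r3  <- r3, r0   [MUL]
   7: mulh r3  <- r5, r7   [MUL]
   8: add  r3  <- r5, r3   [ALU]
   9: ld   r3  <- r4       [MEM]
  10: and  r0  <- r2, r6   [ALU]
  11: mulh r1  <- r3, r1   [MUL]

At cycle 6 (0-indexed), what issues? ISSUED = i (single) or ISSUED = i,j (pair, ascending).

  cy0 -> i0&i1 (ld.MEM;sll.ALU) 2-wide
  cy1 -> i2 (ld.MEM) no-port MEM/BR
  cy2 -> i3 (bne.BR) no-port BR/MEM
  cy3 -> i4&i5 (ld.MEM;sub.ALU) 2-wide
  cy4 -> i6 (mul.MUL) no-port MUL/MUL
  cy5 -> i7 (mulh.MUL) RAW+WAW r3
  cy6 -> i8 (add.ALU) WAW r3
  cy7 -> i9&i10 (ld.MEM;and.ALU) 2-wide
  cy8 -> i11 (mulh.MUL) tail

ISSUED = 8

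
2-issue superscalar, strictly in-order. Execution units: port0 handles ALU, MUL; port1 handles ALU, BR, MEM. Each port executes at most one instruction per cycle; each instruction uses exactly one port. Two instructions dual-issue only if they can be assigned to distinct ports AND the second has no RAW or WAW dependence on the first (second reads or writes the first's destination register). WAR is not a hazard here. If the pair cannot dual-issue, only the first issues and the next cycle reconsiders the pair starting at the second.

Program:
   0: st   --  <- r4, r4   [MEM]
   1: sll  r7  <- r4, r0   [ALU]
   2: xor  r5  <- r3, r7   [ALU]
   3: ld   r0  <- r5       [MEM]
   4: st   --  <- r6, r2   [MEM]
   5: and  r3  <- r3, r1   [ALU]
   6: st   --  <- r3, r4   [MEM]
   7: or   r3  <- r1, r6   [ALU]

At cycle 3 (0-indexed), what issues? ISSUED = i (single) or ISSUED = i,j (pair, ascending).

ISSUED = 4,5

[0] i0/i1  st.MEM;sll.ALU  -- dual
[1] i2  xor.ALU  -- RAW r5
[2] i3  ld.MEM  -- no-port MEM/MEM
[3] i4/i5  st.MEM;and.ALU  -- dual
[4] i6/i7  st.MEM;or.ALU  -- dual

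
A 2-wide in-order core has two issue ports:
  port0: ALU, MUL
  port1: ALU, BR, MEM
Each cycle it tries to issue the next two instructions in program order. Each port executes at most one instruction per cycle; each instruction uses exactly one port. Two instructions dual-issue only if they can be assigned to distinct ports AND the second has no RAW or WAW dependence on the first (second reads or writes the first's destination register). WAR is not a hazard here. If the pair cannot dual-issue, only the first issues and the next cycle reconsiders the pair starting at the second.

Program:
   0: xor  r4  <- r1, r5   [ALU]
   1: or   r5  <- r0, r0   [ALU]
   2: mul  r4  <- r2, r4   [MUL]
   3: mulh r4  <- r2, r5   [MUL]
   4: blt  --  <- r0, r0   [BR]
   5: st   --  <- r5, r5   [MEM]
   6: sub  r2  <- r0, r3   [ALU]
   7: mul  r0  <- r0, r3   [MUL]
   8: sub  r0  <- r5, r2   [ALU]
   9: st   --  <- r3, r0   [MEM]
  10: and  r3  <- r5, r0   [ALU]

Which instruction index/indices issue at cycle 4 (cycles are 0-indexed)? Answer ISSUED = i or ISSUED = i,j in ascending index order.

ISSUED = 7

t=0 i0/i1:xor or ; 2-wide
t=1 i2:mul ; no-port MUL/MUL
t=2 i3/i4:mulh blt ; 2-wide
t=3 i5/i6:st sub ; 2-wide
t=4 i7:mul ; WAW r0
t=5 i8:sub ; RAW r0
t=6 i9/i10:st and ; 2-wide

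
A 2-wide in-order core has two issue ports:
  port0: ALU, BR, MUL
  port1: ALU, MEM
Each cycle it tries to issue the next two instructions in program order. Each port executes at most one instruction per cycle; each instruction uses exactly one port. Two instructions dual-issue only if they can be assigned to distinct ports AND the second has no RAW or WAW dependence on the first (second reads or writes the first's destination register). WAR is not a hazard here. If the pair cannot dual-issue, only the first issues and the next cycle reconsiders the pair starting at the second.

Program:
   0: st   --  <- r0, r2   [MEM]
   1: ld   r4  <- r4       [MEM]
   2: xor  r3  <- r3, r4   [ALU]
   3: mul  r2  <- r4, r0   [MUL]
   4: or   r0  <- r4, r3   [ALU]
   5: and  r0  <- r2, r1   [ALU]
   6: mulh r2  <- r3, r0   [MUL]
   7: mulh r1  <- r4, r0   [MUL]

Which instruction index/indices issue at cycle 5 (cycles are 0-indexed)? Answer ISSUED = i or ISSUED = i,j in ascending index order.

ISSUED = 6

0. st.MEM @i0  | no-port MEM/MEM
1. ld.MEM @i1  | RAW r4
2. xor.ALU+mul.MUL @i2&i3  | dual
3. or.ALU @i4  | WAW r0
4. and.ALU @i5  | RAW r0
5. mulh.MUL @i6  | no-port MUL/MUL
6. mulh.MUL @i7  | tail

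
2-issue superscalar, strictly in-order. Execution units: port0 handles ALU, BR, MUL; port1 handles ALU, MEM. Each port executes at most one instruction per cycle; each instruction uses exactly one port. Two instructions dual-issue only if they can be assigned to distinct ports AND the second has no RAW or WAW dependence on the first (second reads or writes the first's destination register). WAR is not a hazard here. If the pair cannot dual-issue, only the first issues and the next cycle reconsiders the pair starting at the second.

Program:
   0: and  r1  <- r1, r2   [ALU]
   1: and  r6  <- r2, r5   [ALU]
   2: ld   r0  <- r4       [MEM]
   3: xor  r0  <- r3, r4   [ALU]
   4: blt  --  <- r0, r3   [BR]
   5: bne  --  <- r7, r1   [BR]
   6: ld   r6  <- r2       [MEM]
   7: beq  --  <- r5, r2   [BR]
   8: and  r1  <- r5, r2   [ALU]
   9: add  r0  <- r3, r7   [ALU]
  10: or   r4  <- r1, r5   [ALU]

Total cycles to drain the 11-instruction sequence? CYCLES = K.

  cy0 -> i0&i1 (and.ALU and.ALU) 2-wide
  cy1 -> i2 (ld.MEM) WAW r0
  cy2 -> i3 (xor.ALU) RAW r0
  cy3 -> i4 (blt.BR) no-port BR/BR
  cy4 -> i5&i6 (bne.BR ld.MEM) 2-wide
  cy5 -> i7&i8 (beq.BR and.ALU) 2-wide
  cy6 -> i9&i10 (add.ALU or.ALU) 2-wide

CYCLES = 7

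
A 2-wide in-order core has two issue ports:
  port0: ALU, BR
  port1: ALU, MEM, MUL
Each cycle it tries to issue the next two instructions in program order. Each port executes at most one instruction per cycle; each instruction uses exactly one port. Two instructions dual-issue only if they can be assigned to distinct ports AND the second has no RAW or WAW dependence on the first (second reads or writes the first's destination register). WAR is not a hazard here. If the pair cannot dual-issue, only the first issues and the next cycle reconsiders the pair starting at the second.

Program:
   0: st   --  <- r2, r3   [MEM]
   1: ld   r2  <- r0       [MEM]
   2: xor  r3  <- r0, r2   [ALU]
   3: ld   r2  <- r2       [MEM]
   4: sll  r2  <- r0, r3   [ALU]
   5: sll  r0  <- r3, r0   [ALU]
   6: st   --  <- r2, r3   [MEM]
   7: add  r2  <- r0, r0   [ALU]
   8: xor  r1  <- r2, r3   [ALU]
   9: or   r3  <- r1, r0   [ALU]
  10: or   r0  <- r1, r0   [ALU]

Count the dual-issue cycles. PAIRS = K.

  cy0 -> i0 (st.MEM) no-port MEM/MEM
  cy1 -> i1 (ld.MEM) RAW r2
  cy2 -> i2+i3 (xor.ALU;ld.MEM) dual
  cy3 -> i4+i5 (sll.ALU;sll.ALU) dual
  cy4 -> i6+i7 (st.MEM;add.ALU) dual
  cy5 -> i8 (xor.ALU) RAW r1
  cy6 -> i9+i10 (or.ALU;or.ALU) dual

PAIRS = 4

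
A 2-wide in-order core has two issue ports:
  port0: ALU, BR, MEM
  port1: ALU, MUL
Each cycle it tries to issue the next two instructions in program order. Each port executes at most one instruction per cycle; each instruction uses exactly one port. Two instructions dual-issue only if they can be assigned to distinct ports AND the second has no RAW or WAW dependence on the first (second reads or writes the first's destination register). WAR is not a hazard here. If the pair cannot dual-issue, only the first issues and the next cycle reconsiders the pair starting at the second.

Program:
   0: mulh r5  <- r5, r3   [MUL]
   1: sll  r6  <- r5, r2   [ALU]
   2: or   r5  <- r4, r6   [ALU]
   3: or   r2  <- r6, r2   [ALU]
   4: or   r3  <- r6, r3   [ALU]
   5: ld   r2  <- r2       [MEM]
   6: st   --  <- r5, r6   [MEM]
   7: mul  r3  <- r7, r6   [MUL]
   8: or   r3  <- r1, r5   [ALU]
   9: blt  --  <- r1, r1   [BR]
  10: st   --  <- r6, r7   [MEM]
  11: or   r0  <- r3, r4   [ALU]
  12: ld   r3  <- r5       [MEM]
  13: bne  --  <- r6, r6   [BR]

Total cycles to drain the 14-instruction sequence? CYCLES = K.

[0] i0  mulh.MUL  -- RAW r5
[1] i1  sll.ALU  -- RAW r6
[2] i2+i3  or.ALU/or.ALU  -- pair
[3] i4+i5  or.ALU/ld.MEM  -- pair
[4] i6+i7  st.MEM/mul.MUL  -- pair
[5] i8+i9  or.ALU/blt.BR  -- pair
[6] i10+i11  st.MEM/or.ALU  -- pair
[7] i12  ld.MEM  -- no-port MEM/BR
[8] i13  bne.BR  -- tail

CYCLES = 9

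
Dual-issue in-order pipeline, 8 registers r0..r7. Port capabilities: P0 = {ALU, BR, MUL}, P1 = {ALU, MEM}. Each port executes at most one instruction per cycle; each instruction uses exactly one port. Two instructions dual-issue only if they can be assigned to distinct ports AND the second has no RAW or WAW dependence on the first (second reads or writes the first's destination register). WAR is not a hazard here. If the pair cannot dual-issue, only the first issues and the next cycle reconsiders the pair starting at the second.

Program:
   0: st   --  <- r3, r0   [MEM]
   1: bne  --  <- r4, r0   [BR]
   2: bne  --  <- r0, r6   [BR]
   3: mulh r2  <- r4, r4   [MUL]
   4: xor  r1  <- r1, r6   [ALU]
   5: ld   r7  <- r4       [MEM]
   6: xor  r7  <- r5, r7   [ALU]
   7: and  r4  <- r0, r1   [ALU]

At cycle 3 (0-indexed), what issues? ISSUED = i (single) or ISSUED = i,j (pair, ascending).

[0] i0/i1  st.MEM/bne.BR  -- 2-wide
[1] i2  bne.BR  -- no-port BR/MUL
[2] i3/i4  mulh.MUL/xor.ALU  -- 2-wide
[3] i5  ld.MEM  -- RAW+WAW r7
[4] i6/i7  xor.ALU/and.ALU  -- 2-wide

ISSUED = 5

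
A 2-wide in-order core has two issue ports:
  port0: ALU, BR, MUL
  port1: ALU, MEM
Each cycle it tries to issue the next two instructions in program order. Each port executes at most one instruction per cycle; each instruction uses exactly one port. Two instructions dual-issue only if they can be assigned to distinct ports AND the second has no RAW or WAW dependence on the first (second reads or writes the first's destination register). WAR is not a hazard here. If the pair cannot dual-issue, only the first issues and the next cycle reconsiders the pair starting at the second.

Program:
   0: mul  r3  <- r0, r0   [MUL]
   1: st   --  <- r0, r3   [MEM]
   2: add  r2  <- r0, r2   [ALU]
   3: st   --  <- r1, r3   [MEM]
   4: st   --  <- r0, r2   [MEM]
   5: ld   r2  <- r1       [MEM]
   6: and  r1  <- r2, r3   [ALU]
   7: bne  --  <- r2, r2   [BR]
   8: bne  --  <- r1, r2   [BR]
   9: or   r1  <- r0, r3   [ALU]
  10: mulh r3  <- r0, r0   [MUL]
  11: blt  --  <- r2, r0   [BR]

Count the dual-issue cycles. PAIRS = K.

PAIRS = 3

  cy0 -> i0 (mul) RAW r3
  cy1 -> i1&i2 (st add) pair
  cy2 -> i3 (st) no-port MEM/MEM
  cy3 -> i4 (st) no-port MEM/MEM
  cy4 -> i5 (ld) RAW r2
  cy5 -> i6&i7 (and bne) pair
  cy6 -> i8&i9 (bne or) pair
  cy7 -> i10 (mulh) no-port MUL/BR
  cy8 -> i11 (blt) tail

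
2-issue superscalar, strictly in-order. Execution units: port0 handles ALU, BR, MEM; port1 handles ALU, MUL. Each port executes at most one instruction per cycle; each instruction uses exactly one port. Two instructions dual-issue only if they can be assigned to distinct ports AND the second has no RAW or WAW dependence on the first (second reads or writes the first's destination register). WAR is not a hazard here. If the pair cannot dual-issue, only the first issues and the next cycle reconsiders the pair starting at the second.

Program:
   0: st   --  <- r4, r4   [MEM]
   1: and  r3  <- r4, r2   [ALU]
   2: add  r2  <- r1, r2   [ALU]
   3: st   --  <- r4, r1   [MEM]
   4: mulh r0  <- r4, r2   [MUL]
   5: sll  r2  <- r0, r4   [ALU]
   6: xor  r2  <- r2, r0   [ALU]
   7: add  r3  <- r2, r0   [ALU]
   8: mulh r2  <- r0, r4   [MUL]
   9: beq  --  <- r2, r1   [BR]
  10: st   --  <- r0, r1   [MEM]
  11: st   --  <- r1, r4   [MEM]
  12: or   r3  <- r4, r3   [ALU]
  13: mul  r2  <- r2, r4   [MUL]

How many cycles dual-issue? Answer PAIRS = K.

PAIRS = 4

c0: i0+i1 st.MEM;and.ALU  dual
c1: i2+i3 add.ALU;st.MEM  dual
c2: i4 mulh.MUL  RAW r0
c3: i5 sll.ALU  RAW+WAW r2
c4: i6 xor.ALU  RAW r2
c5: i7+i8 add.ALU;mulh.MUL  dual
c6: i9 beq.BR  no-port BR/MEM
c7: i10 st.MEM  no-port MEM/MEM
c8: i11+i12 st.MEM;or.ALU  dual
c9: i13 mul.MUL  tail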